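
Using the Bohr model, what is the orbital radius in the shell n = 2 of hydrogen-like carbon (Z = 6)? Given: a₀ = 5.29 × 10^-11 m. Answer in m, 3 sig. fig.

3.53 × 10^-11 m

r_n = n²a₀/Z = 2² × 5.29 × 10^-11 / 6
    = 4 × 5.29 × 10^-11 / 6 = 3.53 × 10^-11 m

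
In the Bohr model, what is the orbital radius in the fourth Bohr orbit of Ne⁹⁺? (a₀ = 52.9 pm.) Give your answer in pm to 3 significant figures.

r_n = n²a₀/Z = 4² × 52.9 / 10
    = 16 × 52.9 / 10 = 84.6 pm

84.6 pm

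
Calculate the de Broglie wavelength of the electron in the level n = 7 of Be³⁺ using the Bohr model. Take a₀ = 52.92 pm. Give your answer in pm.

The Bohr quantisation condition is nλ = 2πr_n.
r_n = n²a₀/Z = 648.3 pm
λ = 2πr_n/n = 2π·648.3/7 = 581.9 pm

581.9 pm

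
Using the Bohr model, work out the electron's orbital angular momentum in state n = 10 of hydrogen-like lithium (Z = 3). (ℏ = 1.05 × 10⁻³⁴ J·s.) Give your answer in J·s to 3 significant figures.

1.05 × 10⁻³³ J·s

L_n = nℏ = 10 × 1.05 × 10⁻³⁴ = 1.05 × 10⁻³³ J·s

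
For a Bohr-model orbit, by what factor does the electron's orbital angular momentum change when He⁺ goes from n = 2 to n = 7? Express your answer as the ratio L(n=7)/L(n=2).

L = nℏ depends only on n, so L ∝ n.
L(n=7)/L(n=2) = (7/2)^1 = 7/2

7/2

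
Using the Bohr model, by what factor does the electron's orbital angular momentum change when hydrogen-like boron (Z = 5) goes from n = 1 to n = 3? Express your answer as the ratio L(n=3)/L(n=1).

3

L = nℏ depends only on n, so L ∝ n.
L(n=3)/L(n=1) = (3/1)^1 = 3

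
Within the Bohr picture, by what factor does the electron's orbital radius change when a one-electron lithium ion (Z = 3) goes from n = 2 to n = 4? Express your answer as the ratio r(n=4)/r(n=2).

4

r ∝ Z^-1 · n^2; with Z fixed, r ∝ n^2.
r(n=4)/r(n=2) = (4/2)^2 = 4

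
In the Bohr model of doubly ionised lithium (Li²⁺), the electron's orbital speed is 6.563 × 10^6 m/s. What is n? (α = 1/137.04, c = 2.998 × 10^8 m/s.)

1

v_n = Zαc/n ⇒ n = Zαc/v = 3 × 0.007297 × 2.998 × 10^8 / 6.563 × 10^6 ≈ 1.00
n = 1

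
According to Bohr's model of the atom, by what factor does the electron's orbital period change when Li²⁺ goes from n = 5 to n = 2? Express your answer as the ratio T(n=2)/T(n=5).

T ∝ Z^-2 · n^3; with Z fixed, T ∝ n^3.
T(n=2)/T(n=5) = (2/5)^3 = 8/125

8/125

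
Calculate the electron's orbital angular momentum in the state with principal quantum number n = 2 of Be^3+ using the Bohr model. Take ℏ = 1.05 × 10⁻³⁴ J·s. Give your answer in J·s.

2.10 × 10⁻³⁴ J·s

L_n = nℏ = 2 × 1.05 × 10⁻³⁴ = 2.10 × 10⁻³⁴ J·s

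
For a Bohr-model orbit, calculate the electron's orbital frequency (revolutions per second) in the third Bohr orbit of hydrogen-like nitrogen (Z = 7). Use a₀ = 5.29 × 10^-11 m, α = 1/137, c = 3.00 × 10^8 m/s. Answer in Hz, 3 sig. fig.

1.20 × 10^16 Hz

r = n²a₀/Z = 6.80 × 10^-11 m, v = Zαc/n = 5.11 × 10^6 m/s
f = v/(2πr) = 1.20 × 10^16 Hz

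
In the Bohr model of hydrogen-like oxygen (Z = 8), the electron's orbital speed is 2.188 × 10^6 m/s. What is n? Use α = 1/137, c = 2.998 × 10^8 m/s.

8

v_n = Zαc/n ⇒ n = Zαc/v = 8 × 0.007299 × 2.998 × 10^8 / 2.188 × 10^6 ≈ 8.00
n = 8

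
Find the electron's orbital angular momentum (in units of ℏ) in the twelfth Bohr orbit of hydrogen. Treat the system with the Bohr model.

L_n = nℏ, so L/ℏ = n = 12.

12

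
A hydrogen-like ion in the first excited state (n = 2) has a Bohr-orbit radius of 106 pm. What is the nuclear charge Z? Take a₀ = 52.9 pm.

r_n = n²a₀/Z ⇒ Z = n²a₀/r = 2² × 52.9 / 106 ≈ 2.00
Z = 2

2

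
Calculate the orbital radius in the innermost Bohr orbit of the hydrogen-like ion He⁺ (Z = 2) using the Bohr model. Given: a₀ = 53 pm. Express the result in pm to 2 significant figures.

26 pm

r_n = n²a₀/Z = 1² × 53 / 2
    = 1 × 53 / 2 = 26 pm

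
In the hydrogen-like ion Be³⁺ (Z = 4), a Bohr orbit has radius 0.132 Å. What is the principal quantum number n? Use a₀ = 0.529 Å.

1

r_n = n²a₀/Z ⇒ n² = rZ/a₀ = 0.132 × 4 / 0.529 ≈ 1.00
n = 1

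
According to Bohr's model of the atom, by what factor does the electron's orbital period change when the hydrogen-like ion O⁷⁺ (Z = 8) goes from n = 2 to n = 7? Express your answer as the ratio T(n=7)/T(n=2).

T ∝ Z^-2 · n^3; with Z fixed, T ∝ n^3.
T(n=7)/T(n=2) = (7/2)^3 = 343/8

343/8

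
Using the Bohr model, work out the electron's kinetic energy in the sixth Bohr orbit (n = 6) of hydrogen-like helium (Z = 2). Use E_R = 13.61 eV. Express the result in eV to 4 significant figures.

1.512 eV

For a Coulomb orbit the virial theorem gives K = −E_n.
E_n = −E_R·Z²/n², so K = E_R·Z²/n² = 13.61 × 2²/6² = 1.512 eV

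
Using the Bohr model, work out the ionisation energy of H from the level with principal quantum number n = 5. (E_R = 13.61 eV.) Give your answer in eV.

0.5444 eV

E_n = −E_R·Z²/n² = −13.61 × 1²/5² eV = -0.5444 eV
Ionisation energy = −E_n = 0.5444 eV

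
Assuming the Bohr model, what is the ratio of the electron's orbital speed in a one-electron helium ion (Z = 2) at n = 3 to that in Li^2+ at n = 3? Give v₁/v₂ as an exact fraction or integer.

v ∝ Z^1 · n^-1
v₁/v₂ = (2/3)^1 · (3/3)^-1 = 2/3

2/3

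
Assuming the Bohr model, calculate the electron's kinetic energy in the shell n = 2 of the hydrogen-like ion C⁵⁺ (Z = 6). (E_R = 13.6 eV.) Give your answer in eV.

For a Coulomb orbit the virial theorem gives K = −E_n.
E_n = −E_R·Z²/n², so K = E_R·Z²/n² = 13.6 × 6²/2² = 122 eV

122 eV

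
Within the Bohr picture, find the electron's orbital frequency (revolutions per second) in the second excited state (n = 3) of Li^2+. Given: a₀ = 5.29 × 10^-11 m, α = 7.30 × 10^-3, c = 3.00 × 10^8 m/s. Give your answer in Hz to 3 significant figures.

r = n²a₀/Z = 1.59 × 10^-10 m, v = Zαc/n = 2.19 × 10^6 m/s
f = v/(2πr) = 2.20 × 10^15 Hz

2.20 × 10^15 Hz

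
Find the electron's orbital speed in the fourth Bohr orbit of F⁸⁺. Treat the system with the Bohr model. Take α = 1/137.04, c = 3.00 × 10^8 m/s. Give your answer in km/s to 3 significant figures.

v_n = Zαc/n = 9 × 0.00730 × 3.00 × 10^8 / 4
    = 4930 km/s

4930 km/s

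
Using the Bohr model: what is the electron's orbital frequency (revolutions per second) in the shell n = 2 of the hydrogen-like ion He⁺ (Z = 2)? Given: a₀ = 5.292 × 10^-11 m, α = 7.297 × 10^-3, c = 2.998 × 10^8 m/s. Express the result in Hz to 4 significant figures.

r = n²a₀/Z = 1.058 × 10^-10 m, v = Zαc/n = 2.188 × 10^6 m/s
f = v/(2πr) = 3.290 × 10^15 Hz

3.290 × 10^15 Hz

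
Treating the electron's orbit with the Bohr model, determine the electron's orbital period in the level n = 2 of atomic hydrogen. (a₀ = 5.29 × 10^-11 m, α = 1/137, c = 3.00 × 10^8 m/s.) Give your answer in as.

1210 as

r = n²a₀/Z = 2²·5.29 × 10^-11/1 = 2.12 × 10^-10 m
v = Zαc/n = 1·0.00730·3.00 × 10^8/2 = 1.09 × 10^6 m/s
T = 2πr/v = 1.21 × 10^-15 s = 1210 as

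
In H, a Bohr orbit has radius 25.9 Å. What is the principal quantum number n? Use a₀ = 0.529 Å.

7

r_n = n²a₀/Z ⇒ n² = rZ/a₀ = 25.9 × 1 / 0.529 ≈ 48.96
n = 7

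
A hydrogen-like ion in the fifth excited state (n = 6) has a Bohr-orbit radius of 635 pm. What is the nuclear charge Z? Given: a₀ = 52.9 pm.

r_n = n²a₀/Z ⇒ Z = n²a₀/r = 6² × 52.9 / 635 ≈ 3.00
Z = 3

3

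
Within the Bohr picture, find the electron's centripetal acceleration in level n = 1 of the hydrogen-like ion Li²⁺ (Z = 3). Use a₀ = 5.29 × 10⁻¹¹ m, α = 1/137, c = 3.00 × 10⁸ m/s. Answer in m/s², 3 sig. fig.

2.45 × 10²⁴ m/s²

r = n²a₀/Z = 1.76 × 10⁻¹¹ m, v = Zαc/n = 6.57 × 10⁶ m/s
a = v²/r = (6.57 × 10⁶)² / 1.76 × 10⁻¹¹ = 2.45 × 10²⁴ m/s²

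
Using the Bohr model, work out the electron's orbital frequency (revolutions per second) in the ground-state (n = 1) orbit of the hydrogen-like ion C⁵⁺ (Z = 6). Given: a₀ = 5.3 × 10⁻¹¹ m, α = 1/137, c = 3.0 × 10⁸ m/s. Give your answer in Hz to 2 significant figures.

r = n²a₀/Z = 8.8 × 10⁻¹² m, v = Zαc/n = 1.3 × 10⁷ m/s
f = v/(2πr) = 2.4 × 10¹⁷ Hz

2.4 × 10¹⁷ Hz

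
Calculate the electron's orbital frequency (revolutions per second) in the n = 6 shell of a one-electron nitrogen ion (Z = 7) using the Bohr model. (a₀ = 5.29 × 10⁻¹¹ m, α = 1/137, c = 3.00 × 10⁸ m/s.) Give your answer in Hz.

1.49 × 10¹⁵ Hz

r = n²a₀/Z = 2.72 × 10⁻¹⁰ m, v = Zαc/n = 2.55 × 10⁶ m/s
f = v/(2πr) = 1.49 × 10¹⁵ Hz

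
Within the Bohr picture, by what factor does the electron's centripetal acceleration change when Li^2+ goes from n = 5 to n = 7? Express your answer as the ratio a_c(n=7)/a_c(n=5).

a_c ∝ Z^3 · n^-4; with Z fixed, a_c ∝ n^-4.
a_c(n=7)/a_c(n=5) = (7/5)^-4 = 625/2401

625/2401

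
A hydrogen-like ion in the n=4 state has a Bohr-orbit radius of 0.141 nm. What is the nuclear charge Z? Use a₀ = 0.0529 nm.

r_n = n²a₀/Z ⇒ Z = n²a₀/r = 4² × 0.0529 / 0.141 ≈ 6.00
Z = 6

6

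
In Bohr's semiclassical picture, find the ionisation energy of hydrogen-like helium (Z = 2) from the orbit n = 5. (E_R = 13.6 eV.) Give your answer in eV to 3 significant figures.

2.18 eV

E_n = −E_R·Z²/n² = −13.6 × 2²/5² eV = -2.18 eV
Ionisation energy = −E_n = 2.18 eV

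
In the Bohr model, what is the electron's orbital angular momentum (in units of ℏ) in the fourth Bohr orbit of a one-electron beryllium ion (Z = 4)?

4

L_n = nℏ, so L/ℏ = n = 4.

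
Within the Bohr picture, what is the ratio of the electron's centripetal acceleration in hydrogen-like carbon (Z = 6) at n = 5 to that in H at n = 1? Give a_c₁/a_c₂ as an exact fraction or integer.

a_c ∝ Z^3 · n^-4
a_c₁/a_c₂ = (6/1)^3 · (5/1)^-4 = 216/625

216/625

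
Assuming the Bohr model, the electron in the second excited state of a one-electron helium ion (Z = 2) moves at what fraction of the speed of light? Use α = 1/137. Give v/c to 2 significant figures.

0.0049

v_n = Zαc/n, so v/c = Zα/n = 2 × 0.0073 / 3 = 0.0049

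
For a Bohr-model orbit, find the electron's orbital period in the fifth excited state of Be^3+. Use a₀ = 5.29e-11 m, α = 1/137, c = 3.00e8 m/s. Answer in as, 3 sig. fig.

r = n²a₀/Z = 6²·5.29e-11/4 = 4.76e-10 m
v = Zαc/n = 4·0.00730·3.00e8/6 = 1.46e6 m/s
T = 2πr/v = 2.05e-15 s = 2050 as

2050 as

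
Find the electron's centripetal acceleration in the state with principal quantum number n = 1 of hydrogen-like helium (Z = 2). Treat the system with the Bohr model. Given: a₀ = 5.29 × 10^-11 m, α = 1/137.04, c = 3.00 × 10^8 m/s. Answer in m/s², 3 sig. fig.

7.25 × 10^23 m/s²

r = n²a₀/Z = 2.65 × 10^-11 m, v = Zαc/n = 4.38 × 10^6 m/s
a = v²/r = (4.38 × 10^6)² / 2.65 × 10^-11 = 7.25 × 10^23 m/s²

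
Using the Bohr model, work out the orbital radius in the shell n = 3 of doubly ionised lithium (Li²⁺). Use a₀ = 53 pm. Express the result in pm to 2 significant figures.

160 pm

r_n = n²a₀/Z = 3² × 53 / 3
    = 9 × 53 / 3 = 160 pm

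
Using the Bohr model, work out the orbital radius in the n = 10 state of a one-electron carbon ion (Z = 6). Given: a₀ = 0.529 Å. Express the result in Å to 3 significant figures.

r_n = n²a₀/Z = 10² × 0.529 / 6
    = 100 × 0.529 / 6 = 8.82 Å

8.82 Å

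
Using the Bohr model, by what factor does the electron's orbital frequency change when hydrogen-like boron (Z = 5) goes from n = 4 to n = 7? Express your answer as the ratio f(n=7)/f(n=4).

f ∝ Z^2 · n^-3; with Z fixed, f ∝ n^-3.
f(n=7)/f(n=4) = (7/4)^-3 = 64/343

64/343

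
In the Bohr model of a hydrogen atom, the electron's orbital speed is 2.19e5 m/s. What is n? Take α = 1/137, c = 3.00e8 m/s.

v_n = Zαc/n ⇒ n = Zαc/v = 1 × 0.00730 × 3.00e8 / 2.19e5 ≈ 10.00
n = 10

10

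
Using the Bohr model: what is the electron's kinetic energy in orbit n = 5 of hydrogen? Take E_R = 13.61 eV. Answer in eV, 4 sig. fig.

For a Coulomb orbit the virial theorem gives K = −E_n.
E_n = −E_R·Z²/n², so K = E_R·Z²/n² = 13.61 × 1²/5² = 0.5444 eV

0.5444 eV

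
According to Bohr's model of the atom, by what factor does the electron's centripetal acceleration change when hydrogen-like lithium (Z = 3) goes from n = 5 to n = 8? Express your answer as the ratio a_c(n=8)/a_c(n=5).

a_c ∝ Z^3 · n^-4; with Z fixed, a_c ∝ n^-4.
a_c(n=8)/a_c(n=5) = (8/5)^-4 = 625/4096

625/4096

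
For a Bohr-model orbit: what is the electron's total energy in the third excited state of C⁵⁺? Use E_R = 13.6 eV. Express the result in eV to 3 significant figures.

-30.6 eV

E_n = −E_R·Z²/n² = −13.6 × 6²/4² = -30.6 eV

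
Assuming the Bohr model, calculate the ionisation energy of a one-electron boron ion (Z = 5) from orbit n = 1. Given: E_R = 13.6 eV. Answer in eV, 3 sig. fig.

340 eV

E_n = −E_R·Z²/n² = −13.6 × 5²/1² eV = -340 eV
Ionisation energy = −E_n = 340 eV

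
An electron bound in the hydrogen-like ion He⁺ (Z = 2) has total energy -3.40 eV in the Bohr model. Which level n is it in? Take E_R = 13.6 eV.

E_n = −E_R Z²/n² ⇒ n² = E_R Z²/(−E_n) = 13.6 × 2² / 3.40 ≈ 16.00
n = 4

4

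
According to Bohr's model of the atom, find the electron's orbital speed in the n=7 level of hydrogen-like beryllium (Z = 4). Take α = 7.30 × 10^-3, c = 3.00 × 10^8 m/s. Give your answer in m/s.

1.25 × 10^6 m/s

v_n = Zαc/n = 4 × 0.00730 × 3.00 × 10^8 / 7
    = 1.25 × 10^6 m/s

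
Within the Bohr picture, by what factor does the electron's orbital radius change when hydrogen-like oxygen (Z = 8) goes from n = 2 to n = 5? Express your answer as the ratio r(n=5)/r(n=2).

25/4

r ∝ Z^-1 · n^2; with Z fixed, r ∝ n^2.
r(n=5)/r(n=2) = (5/2)^2 = 25/4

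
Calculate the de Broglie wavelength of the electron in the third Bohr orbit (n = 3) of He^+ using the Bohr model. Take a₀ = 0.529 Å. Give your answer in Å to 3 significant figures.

4.99 Å

The Bohr quantisation condition is nλ = 2πr_n.
r_n = n²a₀/Z = 2.38 Å
λ = 2πr_n/n = 2π·2.38/3 = 4.99 Å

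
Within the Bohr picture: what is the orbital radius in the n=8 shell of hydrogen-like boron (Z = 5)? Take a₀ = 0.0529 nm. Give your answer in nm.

r_n = n²a₀/Z = 8² × 0.0529 / 5
    = 64 × 0.0529 / 5 = 0.677 nm

0.677 nm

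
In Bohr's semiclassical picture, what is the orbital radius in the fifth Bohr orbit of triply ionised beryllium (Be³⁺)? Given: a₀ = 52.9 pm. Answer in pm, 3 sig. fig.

r_n = n²a₀/Z = 5² × 52.9 / 4
    = 25 × 52.9 / 4 = 331 pm

331 pm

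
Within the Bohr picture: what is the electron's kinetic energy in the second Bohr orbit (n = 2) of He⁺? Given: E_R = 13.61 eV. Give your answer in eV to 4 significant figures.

13.61 eV

For a Coulomb orbit the virial theorem gives K = −E_n.
E_n = −E_R·Z²/n², so K = E_R·Z²/n² = 13.61 × 2²/2² = 13.61 eV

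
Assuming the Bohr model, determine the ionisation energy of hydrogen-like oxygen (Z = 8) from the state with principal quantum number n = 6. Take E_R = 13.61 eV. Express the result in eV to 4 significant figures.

24.20 eV

E_n = −E_R·Z²/n² = −13.61 × 8²/6² eV = -24.20 eV
Ionisation energy = −E_n = 24.20 eV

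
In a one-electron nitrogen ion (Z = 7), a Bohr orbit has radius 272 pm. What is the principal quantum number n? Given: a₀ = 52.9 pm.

r_n = n²a₀/Z ⇒ n² = rZ/a₀ = 272 × 7 / 52.9 ≈ 35.99
n = 6

6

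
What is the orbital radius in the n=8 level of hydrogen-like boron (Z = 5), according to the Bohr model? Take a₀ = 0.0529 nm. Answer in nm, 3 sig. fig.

0.677 nm

r_n = n²a₀/Z = 8² × 0.0529 / 5
    = 64 × 0.0529 / 5 = 0.677 nm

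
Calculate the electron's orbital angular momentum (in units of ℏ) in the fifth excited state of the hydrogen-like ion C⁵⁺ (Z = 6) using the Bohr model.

6

L_n = nℏ, so L/ℏ = n = 6.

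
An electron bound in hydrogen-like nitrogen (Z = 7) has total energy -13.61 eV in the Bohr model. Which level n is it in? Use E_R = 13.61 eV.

7

E_n = −E_R Z²/n² ⇒ n² = E_R Z²/(−E_n) = 13.61 × 7² / 13.61 ≈ 49.00
n = 7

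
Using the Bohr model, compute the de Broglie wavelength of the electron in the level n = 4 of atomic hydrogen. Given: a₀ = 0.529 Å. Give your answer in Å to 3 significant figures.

The Bohr quantisation condition is nλ = 2πr_n.
r_n = n²a₀/Z = 8.46 Å
λ = 2πr_n/n = 2π·8.46/4 = 13.3 Å

13.3 Å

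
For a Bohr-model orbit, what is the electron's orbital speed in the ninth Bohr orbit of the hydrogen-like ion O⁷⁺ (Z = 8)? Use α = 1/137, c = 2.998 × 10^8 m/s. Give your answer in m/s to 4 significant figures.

1.945 × 10^6 m/s

v_n = Zαc/n = 8 × 0.007299 × 2.998 × 10^8 / 9
    = 1.945 × 10^6 m/s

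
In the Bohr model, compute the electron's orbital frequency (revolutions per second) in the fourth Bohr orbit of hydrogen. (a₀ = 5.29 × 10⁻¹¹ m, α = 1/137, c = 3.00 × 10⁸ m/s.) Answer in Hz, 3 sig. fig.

1.03 × 10¹⁴ Hz

r = n²a₀/Z = 8.46 × 10⁻¹⁰ m, v = Zαc/n = 5.47 × 10⁵ m/s
f = v/(2πr) = 1.03 × 10¹⁴ Hz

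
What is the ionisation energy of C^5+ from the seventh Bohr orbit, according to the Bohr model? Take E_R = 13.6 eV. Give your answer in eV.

E_n = −E_R·Z²/n² = −13.6 × 6²/7² eV = -9.99 eV
Ionisation energy = −E_n = 9.99 eV

9.99 eV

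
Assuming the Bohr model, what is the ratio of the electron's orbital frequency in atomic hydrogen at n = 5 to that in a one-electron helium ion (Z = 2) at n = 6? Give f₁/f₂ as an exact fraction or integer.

f ∝ Z^2 · n^-3
f₁/f₂ = (1/2)^2 · (5/6)^-3 = 54/125

54/125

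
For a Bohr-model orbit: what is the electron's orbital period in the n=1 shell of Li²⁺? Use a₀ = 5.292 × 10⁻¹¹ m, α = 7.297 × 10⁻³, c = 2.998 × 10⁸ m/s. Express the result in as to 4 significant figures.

r = n²a₀/Z = 1²·5.292 × 10⁻¹¹/3 = 1.764 × 10⁻¹¹ m
v = Zαc/n = 3·0.007297·2.998 × 10⁸/1 = 6.563 × 10⁶ m/s
T = 2πr/v = 1.689 × 10⁻¹⁷ s = 16.89 as

16.89 as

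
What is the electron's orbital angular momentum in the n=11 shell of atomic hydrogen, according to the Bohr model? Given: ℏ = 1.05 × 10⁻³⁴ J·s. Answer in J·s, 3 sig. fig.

L_n = nℏ = 11 × 1.05 × 10⁻³⁴ = 1.16 × 10⁻³³ J·s

1.16 × 10⁻³³ J·s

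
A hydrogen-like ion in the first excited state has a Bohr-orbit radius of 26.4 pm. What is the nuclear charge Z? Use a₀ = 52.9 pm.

r_n = n²a₀/Z ⇒ Z = n²a₀/r = 2² × 52.9 / 26.4 ≈ 8.02
Z = 8

8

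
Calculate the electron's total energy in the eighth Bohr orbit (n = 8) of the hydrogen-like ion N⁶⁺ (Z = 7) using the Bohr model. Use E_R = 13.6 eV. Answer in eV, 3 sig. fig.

-10.4 eV

E_n = −E_R·Z²/n² = −13.6 × 7²/8² = -10.4 eV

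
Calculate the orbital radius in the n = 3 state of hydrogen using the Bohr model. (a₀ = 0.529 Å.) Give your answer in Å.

4.76 Å

r_n = n²a₀/Z = 3² × 0.529 / 1
    = 9 × 0.529 / 1 = 4.76 Å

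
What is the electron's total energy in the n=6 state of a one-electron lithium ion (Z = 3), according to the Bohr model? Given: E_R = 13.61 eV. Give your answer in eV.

E_n = −E_R·Z²/n² = −13.61 × 3²/6² = -3.402 eV

-3.402 eV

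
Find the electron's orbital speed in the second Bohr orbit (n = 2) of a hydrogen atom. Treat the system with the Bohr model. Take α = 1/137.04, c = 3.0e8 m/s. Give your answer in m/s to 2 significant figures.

v_n = Zαc/n = 1 × 0.0073 × 3.0e8 / 2
    = 1.1e6 m/s

1.1e6 m/s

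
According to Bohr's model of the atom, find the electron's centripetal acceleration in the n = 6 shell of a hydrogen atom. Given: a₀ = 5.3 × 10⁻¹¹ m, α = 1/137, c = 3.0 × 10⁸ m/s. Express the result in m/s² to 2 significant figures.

7.0 × 10¹⁹ m/s²

r = n²a₀/Z = 1.9 × 10⁻⁹ m, v = Zαc/n = 3.6 × 10⁵ m/s
a = v²/r = (3.6 × 10⁵)² / 1.9 × 10⁻⁹ = 7.0 × 10¹⁹ m/s²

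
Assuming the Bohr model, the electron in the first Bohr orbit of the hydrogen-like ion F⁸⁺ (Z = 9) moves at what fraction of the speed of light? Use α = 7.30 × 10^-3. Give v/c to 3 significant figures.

v_n = Zαc/n, so v/c = Zα/n = 9 × 0.00730 / 1 = 0.0657

0.0657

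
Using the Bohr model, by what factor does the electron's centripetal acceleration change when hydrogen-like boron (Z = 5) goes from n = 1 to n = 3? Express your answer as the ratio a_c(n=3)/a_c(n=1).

1/81

a_c ∝ Z^3 · n^-4; with Z fixed, a_c ∝ n^-4.
a_c(n=3)/a_c(n=1) = (3/1)^-4 = 1/81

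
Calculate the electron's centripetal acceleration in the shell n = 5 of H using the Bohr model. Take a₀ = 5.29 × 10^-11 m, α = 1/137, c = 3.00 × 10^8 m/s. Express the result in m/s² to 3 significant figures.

r = n²a₀/Z = 1.32 × 10^-9 m, v = Zαc/n = 4.38 × 10^5 m/s
a = v²/r = (4.38 × 10^5)² / 1.32 × 10^-9 = 1.45 × 10^20 m/s²

1.45 × 10^20 m/s²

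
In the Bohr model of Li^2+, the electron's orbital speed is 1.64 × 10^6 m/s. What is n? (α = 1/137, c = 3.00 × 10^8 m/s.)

4

v_n = Zαc/n ⇒ n = Zαc/v = 3 × 0.00730 × 3.00 × 10^8 / 1.64 × 10^6 ≈ 4.01
n = 4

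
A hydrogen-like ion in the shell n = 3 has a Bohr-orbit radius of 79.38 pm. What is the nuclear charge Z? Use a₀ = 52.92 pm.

6

r_n = n²a₀/Z ⇒ Z = n²a₀/r = 3² × 52.92 / 79.38 ≈ 6.00
Z = 6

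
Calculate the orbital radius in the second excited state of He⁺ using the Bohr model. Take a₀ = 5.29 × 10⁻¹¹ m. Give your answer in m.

2.38 × 10⁻¹⁰ m

r_n = n²a₀/Z = 3² × 5.29 × 10⁻¹¹ / 2
    = 9 × 5.29 × 10⁻¹¹ / 2 = 2.38 × 10⁻¹⁰ m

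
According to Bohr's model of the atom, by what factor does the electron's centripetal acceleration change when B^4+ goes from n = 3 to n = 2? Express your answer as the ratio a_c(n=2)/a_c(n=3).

a_c ∝ Z^3 · n^-4; with Z fixed, a_c ∝ n^-4.
a_c(n=2)/a_c(n=3) = (2/3)^-4 = 81/16

81/16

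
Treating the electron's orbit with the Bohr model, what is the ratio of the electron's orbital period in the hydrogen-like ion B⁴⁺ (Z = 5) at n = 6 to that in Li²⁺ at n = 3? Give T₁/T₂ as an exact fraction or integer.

72/25

T ∝ Z^-2 · n^3
T₁/T₂ = (5/3)^-2 · (6/3)^3 = 72/25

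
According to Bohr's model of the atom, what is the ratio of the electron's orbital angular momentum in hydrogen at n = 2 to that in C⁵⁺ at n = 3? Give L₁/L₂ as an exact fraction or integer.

L = nℏ is independent of Z.
L₁/L₂ = n₁/n₂ = 2/3 = 2/3

2/3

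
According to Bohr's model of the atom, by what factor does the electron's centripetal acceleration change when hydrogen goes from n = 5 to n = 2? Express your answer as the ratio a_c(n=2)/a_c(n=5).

a_c ∝ Z^3 · n^-4; with Z fixed, a_c ∝ n^-4.
a_c(n=2)/a_c(n=5) = (2/5)^-4 = 625/16

625/16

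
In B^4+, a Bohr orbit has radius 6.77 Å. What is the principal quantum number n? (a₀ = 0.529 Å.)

r_n = n²a₀/Z ⇒ n² = rZ/a₀ = 6.77 × 5 / 0.529 ≈ 63.99
n = 8

8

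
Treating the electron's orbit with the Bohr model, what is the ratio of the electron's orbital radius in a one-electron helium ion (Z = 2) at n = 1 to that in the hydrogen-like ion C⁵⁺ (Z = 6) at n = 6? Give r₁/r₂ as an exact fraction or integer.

1/12

r ∝ Z^-1 · n^2
r₁/r₂ = (2/6)^-1 · (1/6)^2 = 1/12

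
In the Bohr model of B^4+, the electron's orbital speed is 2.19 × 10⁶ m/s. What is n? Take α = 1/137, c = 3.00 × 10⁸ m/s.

v_n = Zαc/n ⇒ n = Zαc/v = 5 × 0.00730 × 3.00 × 10⁸ / 2.19 × 10⁶ ≈ 5.00
n = 5

5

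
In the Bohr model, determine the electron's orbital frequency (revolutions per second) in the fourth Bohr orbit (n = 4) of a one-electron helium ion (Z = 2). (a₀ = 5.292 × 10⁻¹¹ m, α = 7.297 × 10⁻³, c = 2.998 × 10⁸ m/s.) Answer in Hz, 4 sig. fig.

r = n²a₀/Z = 4.234 × 10⁻¹⁰ m, v = Zαc/n = 1.094 × 10⁶ m/s
f = v/(2πr) = 4.112 × 10¹⁴ Hz

4.112 × 10¹⁴ Hz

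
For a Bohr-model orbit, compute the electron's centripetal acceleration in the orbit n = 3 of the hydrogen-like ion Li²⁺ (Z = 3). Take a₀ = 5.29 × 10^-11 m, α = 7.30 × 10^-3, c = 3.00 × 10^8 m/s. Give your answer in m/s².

3.02 × 10^22 m/s²

r = n²a₀/Z = 1.59 × 10^-10 m, v = Zαc/n = 2.19 × 10^6 m/s
a = v²/r = (2.19 × 10^6)² / 1.59 × 10^-10 = 3.02 × 10^22 m/s²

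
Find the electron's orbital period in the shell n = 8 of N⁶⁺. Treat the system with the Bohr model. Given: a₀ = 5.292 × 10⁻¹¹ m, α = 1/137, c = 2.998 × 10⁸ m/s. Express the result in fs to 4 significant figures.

1.588 fs

r = n²a₀/Z = 8²·5.292 × 10⁻¹¹/7 = 4.838 × 10⁻¹⁰ m
v = Zαc/n = 7·0.007299·2.998 × 10⁸/8 = 1.915 × 10⁶ m/s
T = 2πr/v = 1.588 × 10⁻¹⁵ s = 1.588 fs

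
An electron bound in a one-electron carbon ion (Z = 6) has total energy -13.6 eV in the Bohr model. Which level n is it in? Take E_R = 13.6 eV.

6

E_n = −E_R Z²/n² ⇒ n² = E_R Z²/(−E_n) = 13.6 × 6² / 13.6 ≈ 36.00
n = 6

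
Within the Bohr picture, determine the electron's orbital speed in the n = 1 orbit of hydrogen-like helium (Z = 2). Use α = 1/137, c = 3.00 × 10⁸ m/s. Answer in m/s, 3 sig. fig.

v_n = Zαc/n = 2 × 0.00730 × 3.00 × 10⁸ / 1
    = 4.38 × 10⁶ m/s

4.38 × 10⁶ m/s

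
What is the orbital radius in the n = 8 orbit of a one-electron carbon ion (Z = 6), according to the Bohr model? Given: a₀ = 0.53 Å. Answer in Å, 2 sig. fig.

r_n = n²a₀/Z = 8² × 0.53 / 6
    = 64 × 0.53 / 6 = 5.7 Å

5.7 Å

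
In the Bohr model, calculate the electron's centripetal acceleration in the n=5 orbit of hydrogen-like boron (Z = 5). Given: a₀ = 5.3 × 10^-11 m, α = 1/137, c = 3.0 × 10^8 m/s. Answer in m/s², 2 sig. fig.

1.8 × 10^22 m/s²

r = n²a₀/Z = 2.6 × 10^-10 m, v = Zαc/n = 2.2 × 10^6 m/s
a = v²/r = (2.2 × 10^6)² / 2.6 × 10^-10 = 1.8 × 10^22 m/s²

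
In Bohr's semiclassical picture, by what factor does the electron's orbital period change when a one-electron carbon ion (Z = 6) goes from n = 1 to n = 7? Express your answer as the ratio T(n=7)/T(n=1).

T ∝ Z^-2 · n^3; with Z fixed, T ∝ n^3.
T(n=7)/T(n=1) = (7/1)^3 = 343

343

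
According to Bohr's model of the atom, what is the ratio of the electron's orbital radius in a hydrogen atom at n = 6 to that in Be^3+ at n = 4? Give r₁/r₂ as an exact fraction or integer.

r ∝ Z^-1 · n^2
r₁/r₂ = (1/4)^-1 · (6/4)^2 = 9

9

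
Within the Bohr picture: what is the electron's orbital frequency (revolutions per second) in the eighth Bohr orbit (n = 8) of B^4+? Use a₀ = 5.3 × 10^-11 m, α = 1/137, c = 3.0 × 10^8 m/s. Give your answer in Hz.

r = n²a₀/Z = 6.8 × 10^-10 m, v = Zαc/n = 1.4 × 10^6 m/s
f = v/(2πr) = 3.2 × 10^14 Hz

3.2 × 10^14 Hz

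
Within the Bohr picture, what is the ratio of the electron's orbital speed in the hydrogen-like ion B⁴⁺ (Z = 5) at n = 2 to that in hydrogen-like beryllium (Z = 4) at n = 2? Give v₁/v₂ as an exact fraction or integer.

5/4

v ∝ Z^1 · n^-1
v₁/v₂ = (5/4)^1 · (2/2)^-1 = 5/4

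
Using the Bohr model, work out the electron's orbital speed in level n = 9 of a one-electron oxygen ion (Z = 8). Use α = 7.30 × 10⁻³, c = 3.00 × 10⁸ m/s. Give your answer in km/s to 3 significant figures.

1950 km/s

v_n = Zαc/n = 8 × 0.00730 × 3.00 × 10⁸ / 9
    = 1950 km/s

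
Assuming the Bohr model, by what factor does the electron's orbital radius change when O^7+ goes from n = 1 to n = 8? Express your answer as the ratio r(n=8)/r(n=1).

r ∝ Z^-1 · n^2; with Z fixed, r ∝ n^2.
r(n=8)/r(n=1) = (8/1)^2 = 64

64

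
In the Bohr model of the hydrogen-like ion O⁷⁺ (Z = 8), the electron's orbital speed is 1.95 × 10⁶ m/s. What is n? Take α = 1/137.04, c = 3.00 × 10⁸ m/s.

v_n = Zαc/n ⇒ n = Zαc/v = 8 × 0.00730 × 3.00 × 10⁸ / 1.95 × 10⁶ ≈ 8.98
n = 9

9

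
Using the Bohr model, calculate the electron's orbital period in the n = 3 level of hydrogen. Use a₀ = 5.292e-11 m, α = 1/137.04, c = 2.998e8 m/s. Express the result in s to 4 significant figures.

r = n²a₀/Z = 3²·5.292e-11/1 = 4.763e-10 m
v = Zαc/n = 1·0.007297·2.998e8/3 = 7.292e5 m/s
T = 2πr/v = 4.104e-15 s

4.104e-15 s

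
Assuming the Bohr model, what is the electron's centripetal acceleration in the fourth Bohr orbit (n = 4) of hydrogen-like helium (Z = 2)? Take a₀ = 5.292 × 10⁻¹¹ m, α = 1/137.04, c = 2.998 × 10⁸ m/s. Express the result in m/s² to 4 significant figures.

r = n²a₀/Z = 4.234 × 10⁻¹⁰ m, v = Zαc/n = 1.094 × 10⁶ m/s
a = v²/r = (1.094 × 10⁶)² / 4.234 × 10⁻¹⁰ = 2.826 × 10²¹ m/s²

2.826 × 10²¹ m/s²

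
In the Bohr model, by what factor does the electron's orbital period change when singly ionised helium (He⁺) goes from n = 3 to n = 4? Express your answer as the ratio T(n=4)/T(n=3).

T ∝ Z^-2 · n^3; with Z fixed, T ∝ n^3.
T(n=4)/T(n=3) = (4/3)^3 = 64/27

64/27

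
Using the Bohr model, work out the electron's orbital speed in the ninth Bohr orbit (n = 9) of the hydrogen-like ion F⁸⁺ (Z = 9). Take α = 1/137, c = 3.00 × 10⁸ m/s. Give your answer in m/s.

v_n = Zαc/n = 9 × 0.00730 × 3.00 × 10⁸ / 9
    = 2.19 × 10⁶ m/s

2.19 × 10⁶ m/s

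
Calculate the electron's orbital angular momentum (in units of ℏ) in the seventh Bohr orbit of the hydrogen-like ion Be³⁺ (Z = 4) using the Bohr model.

L_n = nℏ, so L/ℏ = n = 7.

7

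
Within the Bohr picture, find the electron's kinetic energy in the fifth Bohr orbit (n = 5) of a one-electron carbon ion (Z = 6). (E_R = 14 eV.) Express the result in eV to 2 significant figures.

For a Coulomb orbit the virial theorem gives K = −E_n.
E_n = −E_R·Z²/n², so K = E_R·Z²/n² = 14 × 6²/5² = 20 eV

20 eV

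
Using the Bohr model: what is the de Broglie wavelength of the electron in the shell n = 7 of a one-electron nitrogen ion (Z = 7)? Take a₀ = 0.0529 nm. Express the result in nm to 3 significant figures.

0.332 nm

The Bohr quantisation condition is nλ = 2πr_n.
r_n = n²a₀/Z = 0.370 nm
λ = 2πr_n/n = 2π·0.370/7 = 0.332 nm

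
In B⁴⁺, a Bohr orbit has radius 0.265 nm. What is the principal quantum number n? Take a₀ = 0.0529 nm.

5

r_n = n²a₀/Z ⇒ n² = rZ/a₀ = 0.265 × 5 / 0.0529 ≈ 25.05
n = 5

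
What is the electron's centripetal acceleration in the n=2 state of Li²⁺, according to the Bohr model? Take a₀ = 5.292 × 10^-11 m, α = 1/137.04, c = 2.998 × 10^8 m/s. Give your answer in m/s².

r = n²a₀/Z = 7.056 × 10^-11 m, v = Zαc/n = 3.282 × 10^6 m/s
a = v²/r = (3.282 × 10^6)² / 7.056 × 10^-11 = 1.526 × 10^23 m/s²

1.526 × 10^23 m/s²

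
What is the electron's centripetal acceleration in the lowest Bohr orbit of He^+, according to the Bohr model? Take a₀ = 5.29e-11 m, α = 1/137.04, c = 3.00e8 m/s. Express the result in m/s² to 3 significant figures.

7.25e23 m/s²

r = n²a₀/Z = 2.65e-11 m, v = Zαc/n = 4.38e6 m/s
a = v²/r = (4.38e6)² / 2.65e-11 = 7.25e23 m/s²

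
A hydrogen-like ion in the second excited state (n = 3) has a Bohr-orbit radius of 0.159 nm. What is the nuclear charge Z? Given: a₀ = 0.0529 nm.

3

r_n = n²a₀/Z ⇒ Z = n²a₀/r = 3² × 0.0529 / 0.159 ≈ 2.99
Z = 3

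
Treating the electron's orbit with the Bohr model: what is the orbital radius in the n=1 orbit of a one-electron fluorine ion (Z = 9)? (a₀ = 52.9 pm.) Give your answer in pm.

5.88 pm

r_n = n²a₀/Z = 1² × 52.9 / 9
    = 1 × 52.9 / 9 = 5.88 pm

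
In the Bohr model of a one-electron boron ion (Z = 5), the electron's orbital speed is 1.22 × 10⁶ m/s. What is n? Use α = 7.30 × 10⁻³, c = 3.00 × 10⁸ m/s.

v_n = Zαc/n ⇒ n = Zαc/v = 5 × 0.00730 × 3.00 × 10⁸ / 1.22 × 10⁶ ≈ 8.98
n = 9

9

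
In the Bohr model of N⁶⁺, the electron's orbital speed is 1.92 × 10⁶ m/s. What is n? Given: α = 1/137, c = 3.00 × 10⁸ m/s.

8

v_n = Zαc/n ⇒ n = Zαc/v = 7 × 0.00730 × 3.00 × 10⁸ / 1.92 × 10⁶ ≈ 7.98
n = 8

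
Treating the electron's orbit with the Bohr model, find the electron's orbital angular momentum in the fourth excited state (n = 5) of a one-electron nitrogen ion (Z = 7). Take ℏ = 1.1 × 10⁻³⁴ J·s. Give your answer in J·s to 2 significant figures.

L_n = nℏ = 5 × 1.1 × 10⁻³⁴ = 5.5 × 10⁻³⁴ J·s

5.5 × 10⁻³⁴ J·s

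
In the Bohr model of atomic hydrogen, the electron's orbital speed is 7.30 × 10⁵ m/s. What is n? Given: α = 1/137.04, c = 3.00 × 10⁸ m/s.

v_n = Zαc/n ⇒ n = Zαc/v = 1 × 0.00730 × 3.00 × 10⁸ / 7.30 × 10⁵ ≈ 3.00
n = 3

3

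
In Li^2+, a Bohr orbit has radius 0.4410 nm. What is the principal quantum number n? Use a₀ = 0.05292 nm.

5

r_n = n²a₀/Z ⇒ n² = rZ/a₀ = 0.4410 × 3 / 0.05292 ≈ 25.00
n = 5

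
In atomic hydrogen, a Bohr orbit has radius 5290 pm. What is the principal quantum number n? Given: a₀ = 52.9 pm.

10

r_n = n²a₀/Z ⇒ n² = rZ/a₀ = 5290 × 1 / 52.9 ≈ 100.00
n = 10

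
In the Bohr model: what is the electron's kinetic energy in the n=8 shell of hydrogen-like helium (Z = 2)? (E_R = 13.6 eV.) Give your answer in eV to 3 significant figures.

For a Coulomb orbit the virial theorem gives K = −E_n.
E_n = −E_R·Z²/n², so K = E_R·Z²/n² = 13.6 × 2²/8² = 0.850 eV

0.850 eV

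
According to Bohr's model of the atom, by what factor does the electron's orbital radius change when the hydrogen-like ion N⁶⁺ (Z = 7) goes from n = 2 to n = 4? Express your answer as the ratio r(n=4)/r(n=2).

r ∝ Z^-1 · n^2; with Z fixed, r ∝ n^2.
r(n=4)/r(n=2) = (4/2)^2 = 4

4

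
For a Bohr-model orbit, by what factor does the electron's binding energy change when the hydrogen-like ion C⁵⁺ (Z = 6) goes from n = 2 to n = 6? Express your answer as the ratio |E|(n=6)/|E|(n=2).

|E| ∝ Z^2 · n^-2; with Z fixed, |E| ∝ n^-2.
|E|(n=6)/|E|(n=2) = (6/2)^-2 = 1/9

1/9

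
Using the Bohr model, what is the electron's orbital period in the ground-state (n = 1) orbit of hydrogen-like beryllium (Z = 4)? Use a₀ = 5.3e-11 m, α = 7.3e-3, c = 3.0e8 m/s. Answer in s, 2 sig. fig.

9.5e-18 s

r = n²a₀/Z = 1²·5.3e-11/4 = 1.3e-11 m
v = Zαc/n = 4·0.0073·3.0e8/1 = 8.8e6 m/s
T = 2πr/v = 9.5e-18 s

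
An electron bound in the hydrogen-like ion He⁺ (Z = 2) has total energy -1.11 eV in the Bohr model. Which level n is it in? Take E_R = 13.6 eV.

7

E_n = −E_R Z²/n² ⇒ n² = E_R Z²/(−E_n) = 13.6 × 2² / 1.11 ≈ 49.01
n = 7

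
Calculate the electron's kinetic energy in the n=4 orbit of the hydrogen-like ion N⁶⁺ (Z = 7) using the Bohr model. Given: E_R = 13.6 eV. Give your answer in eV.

41.6 eV

For a Coulomb orbit the virial theorem gives K = −E_n.
E_n = −E_R·Z²/n², so K = E_R·Z²/n² = 13.6 × 7²/4² = 41.6 eV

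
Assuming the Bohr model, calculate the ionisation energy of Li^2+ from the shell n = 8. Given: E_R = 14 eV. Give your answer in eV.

E_n = −E_R·Z²/n² = −14 × 3²/8² eV = -2.0 eV
Ionisation energy = −E_n = 2.0 eV

2.0 eV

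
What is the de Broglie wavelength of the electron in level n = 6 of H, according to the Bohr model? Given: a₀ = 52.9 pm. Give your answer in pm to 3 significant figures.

1990 pm

The Bohr quantisation condition is nλ = 2πr_n.
r_n = n²a₀/Z = 1900 pm
λ = 2πr_n/n = 2π·1900/6 = 1990 pm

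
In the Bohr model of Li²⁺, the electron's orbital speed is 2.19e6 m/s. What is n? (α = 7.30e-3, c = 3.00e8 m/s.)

v_n = Zαc/n ⇒ n = Zαc/v = 3 × 0.00730 × 3.00e8 / 2.19e6 ≈ 3.00
n = 3

3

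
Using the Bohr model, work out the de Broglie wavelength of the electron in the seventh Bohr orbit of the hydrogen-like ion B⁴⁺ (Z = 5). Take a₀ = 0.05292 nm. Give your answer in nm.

The Bohr quantisation condition is nλ = 2πr_n.
r_n = n²a₀/Z = 0.5186 nm
λ = 2πr_n/n = 2π·0.5186/7 = 0.4655 nm

0.4655 nm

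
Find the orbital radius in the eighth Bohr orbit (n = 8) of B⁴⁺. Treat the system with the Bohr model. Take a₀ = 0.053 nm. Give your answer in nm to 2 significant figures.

r_n = n²a₀/Z = 8² × 0.053 / 5
    = 64 × 0.053 / 5 = 0.68 nm

0.68 nm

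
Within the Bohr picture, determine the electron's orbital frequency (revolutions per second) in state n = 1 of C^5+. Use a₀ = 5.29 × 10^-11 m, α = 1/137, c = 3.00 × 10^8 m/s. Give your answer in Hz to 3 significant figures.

2.37 × 10^17 Hz

r = n²a₀/Z = 8.82 × 10^-12 m, v = Zαc/n = 1.31 × 10^7 m/s
f = v/(2πr) = 2.37 × 10^17 Hz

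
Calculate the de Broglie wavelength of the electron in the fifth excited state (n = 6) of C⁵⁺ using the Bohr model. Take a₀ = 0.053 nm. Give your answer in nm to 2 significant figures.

The Bohr quantisation condition is nλ = 2πr_n.
r_n = n²a₀/Z = 0.32 nm
λ = 2πr_n/n = 2π·0.32/6 = 0.33 nm

0.33 nm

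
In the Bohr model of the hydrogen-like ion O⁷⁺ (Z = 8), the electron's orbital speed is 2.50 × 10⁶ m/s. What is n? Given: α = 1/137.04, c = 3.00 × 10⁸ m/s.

v_n = Zαc/n ⇒ n = Zαc/v = 8 × 0.00730 × 3.00 × 10⁸ / 2.50 × 10⁶ ≈ 7.01
n = 7

7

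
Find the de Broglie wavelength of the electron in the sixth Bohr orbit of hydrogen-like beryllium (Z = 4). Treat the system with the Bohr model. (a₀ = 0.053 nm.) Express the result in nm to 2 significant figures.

The Bohr quantisation condition is nλ = 2πr_n.
r_n = n²a₀/Z = 0.48 nm
λ = 2πr_n/n = 2π·0.48/6 = 0.50 nm

0.50 nm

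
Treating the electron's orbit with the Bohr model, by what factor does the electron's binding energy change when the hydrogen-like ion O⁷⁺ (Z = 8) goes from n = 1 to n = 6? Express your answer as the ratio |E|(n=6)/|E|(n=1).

|E| ∝ Z^2 · n^-2; with Z fixed, |E| ∝ n^-2.
|E|(n=6)/|E|(n=1) = (6/1)^-2 = 1/36

1/36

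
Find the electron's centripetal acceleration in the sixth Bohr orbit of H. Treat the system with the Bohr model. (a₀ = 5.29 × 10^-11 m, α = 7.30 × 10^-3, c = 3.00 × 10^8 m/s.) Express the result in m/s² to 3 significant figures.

7.00 × 10^19 m/s²

r = n²a₀/Z = 1.90 × 10^-9 m, v = Zαc/n = 3.65 × 10^5 m/s
a = v²/r = (3.65 × 10^5)² / 1.90 × 10^-9 = 7.00 × 10^19 m/s²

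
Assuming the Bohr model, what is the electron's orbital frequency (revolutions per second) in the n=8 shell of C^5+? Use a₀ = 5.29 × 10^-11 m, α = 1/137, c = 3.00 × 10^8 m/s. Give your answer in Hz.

r = n²a₀/Z = 5.64 × 10^-10 m, v = Zαc/n = 1.64 × 10^6 m/s
f = v/(2πr) = 4.63 × 10^14 Hz

4.63 × 10^14 Hz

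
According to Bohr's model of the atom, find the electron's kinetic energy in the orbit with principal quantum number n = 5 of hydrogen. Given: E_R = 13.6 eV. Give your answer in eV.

For a Coulomb orbit the virial theorem gives K = −E_n.
E_n = −E_R·Z²/n², so K = E_R·Z²/n² = 13.6 × 1²/5² = 0.544 eV

0.544 eV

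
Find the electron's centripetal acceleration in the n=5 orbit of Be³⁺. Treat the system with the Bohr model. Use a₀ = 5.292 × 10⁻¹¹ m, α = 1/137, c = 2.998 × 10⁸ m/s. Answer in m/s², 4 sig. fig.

r = n²a₀/Z = 3.308 × 10⁻¹⁰ m, v = Zαc/n = 1.751 × 10⁶ m/s
a = v²/r = (1.751 × 10⁶)² / 3.308 × 10⁻¹⁰ = 9.266 × 10²¹ m/s²

9.266 × 10²¹ m/s²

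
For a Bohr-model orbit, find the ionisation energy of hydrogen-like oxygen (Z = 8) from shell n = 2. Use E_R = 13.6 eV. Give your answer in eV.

218 eV

E_n = −E_R·Z²/n² = −13.6 × 8²/2² eV = -218 eV
Ionisation energy = −E_n = 218 eV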